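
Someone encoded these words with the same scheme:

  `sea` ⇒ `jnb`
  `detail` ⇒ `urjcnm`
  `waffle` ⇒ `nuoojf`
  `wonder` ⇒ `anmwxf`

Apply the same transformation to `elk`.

tun

Read the word backwards and shift each letter +9.
Applying it to elk: reverse → kle; then shift: k+9=t, l+9=u, e+9=n.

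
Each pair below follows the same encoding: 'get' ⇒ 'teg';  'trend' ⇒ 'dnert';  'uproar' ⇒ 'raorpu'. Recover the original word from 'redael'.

leader

The output letters match the input read backwards: get reversed is teg. The word is simply reversed.
Undoing it on redael: then reverse → leader.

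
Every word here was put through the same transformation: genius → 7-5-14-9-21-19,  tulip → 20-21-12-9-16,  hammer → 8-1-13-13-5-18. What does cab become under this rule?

Each letter is replaced by its alphabet position (a=1, b=2, …, z=26).
On cab: c=3→3, a=1→1, b=2→2.

3-1-2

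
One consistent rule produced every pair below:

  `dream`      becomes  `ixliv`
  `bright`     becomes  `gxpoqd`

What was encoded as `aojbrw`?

victim

In dream: d→i is +5, r→x is +6, e→l is +7, a→i is +8 — the shift increases by 1 each position. Each letter shifts forward by (position + 5), i.e. 5, 6, 7, … — the shift grows by one for each successive letter.
Undoing it on aojbrw: a−5=v, o−6=i, j−7=c, b−8=t, r−9=i, w−10=m.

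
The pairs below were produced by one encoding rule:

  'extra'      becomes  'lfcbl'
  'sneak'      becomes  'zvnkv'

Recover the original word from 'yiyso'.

rapid

In extra: e→l is +7, x→f is +8, t→c is +9, r→b is +10 — the shift increases by 1 each position. The shift increases by 1 at each position, starting from +7: 7, 8, 9, ….
Decoding yiyso: y−7=r, i−8=a, y−9=p, s−10=i, o−11=d.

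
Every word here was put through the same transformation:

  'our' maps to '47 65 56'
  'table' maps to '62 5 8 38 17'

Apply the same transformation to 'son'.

59 47 44

The formula is n = 3×(alphabet index, a=1) + 2.
For son: s=19→59, o=15→47, n=14→44.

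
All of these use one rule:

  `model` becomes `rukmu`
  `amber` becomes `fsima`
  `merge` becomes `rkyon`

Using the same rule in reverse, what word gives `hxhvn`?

crane

In model: m→r is +5, o→u is +6, d→k is +7, e→m is +8 — the shift increases by 1 each position. Each letter shifts forward by (position + 5), i.e. 5, 6, 7, … — the shift grows by one for each successive letter.
Reversing it on hxhvn: h−5=c, x−6=r, h−7=a, v−8=n, n−9=e.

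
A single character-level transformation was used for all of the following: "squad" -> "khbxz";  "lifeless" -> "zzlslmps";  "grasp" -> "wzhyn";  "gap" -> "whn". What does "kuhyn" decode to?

grand

Read the word backwards and shift each letter +7.
Undoing it on kuhyn: shift back: k−7=d, u−7=n, h−7=a, y−7=r, n−7=g → dnarg; then reverse → grand.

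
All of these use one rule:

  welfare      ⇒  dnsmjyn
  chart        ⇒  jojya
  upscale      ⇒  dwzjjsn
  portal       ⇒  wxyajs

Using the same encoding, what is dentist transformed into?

Two shifts are in play — +9 for a/e/i/o/u, +7 for every other letter.
For dentist: d(cons)+7=k, e(vowel)+9=n, n(cons)+7=u, t(cons)+7=a, i(vowel)+9=r, s(cons)+7=z, t(cons)+7=a.

knuarza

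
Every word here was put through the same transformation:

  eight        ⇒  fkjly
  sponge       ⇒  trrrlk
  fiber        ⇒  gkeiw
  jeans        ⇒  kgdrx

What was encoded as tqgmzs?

In eight: e→f is +1, i→k is +2, g→j is +3, h→l is +4 — the shift increases by 1 each position. Each letter shifts forward by (position + 1), i.e. 1, 2, 3, … — the shift grows by one for each successive letter.
Undoing it on tqgmzs: t−1=s, q−2=o, g−3=d, m−4=i, z−5=u, s−6=m.

sodium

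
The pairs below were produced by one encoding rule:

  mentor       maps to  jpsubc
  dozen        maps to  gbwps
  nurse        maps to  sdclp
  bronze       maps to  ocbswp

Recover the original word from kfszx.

panic

m(12)→j(9) and e(4)→p(15) fit y≡9x+5 (mod 26); the inverse of 9 mod 26 is 3. Each letter's alphabet position (a=0..z=25) is mapped through 9·x+5 mod 26 — an affine cipher.
Decoding kfszx: k(10)→3·(10−5)≡15=p; f(5)→3·(5−5)≡0=a; s(18)→3·(18−5)≡13=n; z(25)→3·(25−5)≡8=i; x(23)→3·(23−5)≡2=c (all mod 26).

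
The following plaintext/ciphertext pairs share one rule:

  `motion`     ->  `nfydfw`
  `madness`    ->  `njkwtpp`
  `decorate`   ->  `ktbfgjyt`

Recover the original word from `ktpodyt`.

despite

m(12)→n(13) and o(14)→f(5) fit y≡9x+9 (mod 26); the inverse of 9 mod 26 is 3. Treating letters as 0–25, the rule is x ↦ 9x + 9 (mod 26).
Decoding ktpodyt: k(10)→3·(10−9)≡3=d; t(19)→3·(19−9)≡4=e; p(15)→3·(15−9)≡18=s; o(14)→3·(14−9)≡15=p; d(3)→3·(3−9)≡8=i; y(24)→3·(24−9)≡19=t; t(19)→3·(19−9)≡4=e (all mod 26).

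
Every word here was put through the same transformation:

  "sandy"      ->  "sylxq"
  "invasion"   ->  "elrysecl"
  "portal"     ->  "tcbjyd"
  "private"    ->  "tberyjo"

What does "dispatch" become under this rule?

xestyjgn

s(18)→s(18) and a(0)→y(24) fit y≡17x+24 (mod 26); the inverse of 17 mod 26 is 23. This is an affine cipher: with a=0,…,z=25, each position x becomes (17x+24) mod 26.
On dispatch: d(3)→17·3+24≡23=x; i(8)→17·8+24≡4=e; s(18)→17·18+24≡18=s; p(15)→17·15+24≡19=t; a(0)→17·0+24≡24=y; t(19)→17·19+24≡9=j; c(2)→17·2+24≡6=g; h(7)→17·7+24≡13=n (all mod 26).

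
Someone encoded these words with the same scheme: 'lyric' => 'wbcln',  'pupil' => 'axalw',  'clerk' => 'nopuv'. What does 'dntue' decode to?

Shifts by position in lyric: pos 0: l→w (+11), pos 1: y→b (+3), pos 2: r→c (+11), pos 3: i→l (+3) — repeating every 2. It's a Vigenère-style cipher with numeric key [11,3]: position i shifts by key[i mod 2].
Reversing it on dntue: d−11=s, n−3=k, t−11=i, u−3=r, e−11=t.

skirt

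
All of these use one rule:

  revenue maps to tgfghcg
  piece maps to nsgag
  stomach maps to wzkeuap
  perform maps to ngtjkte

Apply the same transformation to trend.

r(17)→t(19) and e(4)→g(6) fit y≡3x+20 (mod 26); the inverse of 3 mod 26 is 9. Each letter's alphabet position (a=0..z=25) is mapped through 3·x+20 mod 26 — an affine cipher.
Applying it to trend: t(19)→3·19+20≡25=z; r(17)→3·17+20≡19=t; e(4)→3·4+20≡6=g; n(13)→3·13+20≡7=h; d(3)→3·3+20≡3=d (all mod 26).

ztghd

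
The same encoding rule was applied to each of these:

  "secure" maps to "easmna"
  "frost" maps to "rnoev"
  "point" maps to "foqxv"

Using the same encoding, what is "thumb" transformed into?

s(18)→e(4) and e(4)→a(0) fit y≡17x+10 (mod 26); the inverse of 17 mod 26 is 23. This is an affine cipher: with a=0,…,z=25, each position x becomes (17x+10) mod 26.
On thumb: t(19)→17·19+10≡21=v; h(7)→17·7+10≡25=z; u(20)→17·20+10≡12=m; m(12)→17·12+10≡6=g; b(1)→17·1+10≡1=b (all mod 26).

vzmgb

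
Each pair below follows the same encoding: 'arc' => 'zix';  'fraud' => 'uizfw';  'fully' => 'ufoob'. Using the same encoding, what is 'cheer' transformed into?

Each pair mirrors across the alphabet (a↔z, r↔i, c↔x): positions sum to 25. Each letter is replaced by its mirror in the alphabet: a↔z, b↔y, c↔x, and so on (the Atbash cipher).
Applying it to cheer: c↔x, h↔s, e↔v, e↔v, r↔i.

xsvvi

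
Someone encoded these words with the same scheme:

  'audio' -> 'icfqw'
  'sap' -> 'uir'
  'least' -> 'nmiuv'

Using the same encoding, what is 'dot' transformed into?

The shift depends on letter class: consonant d→f is +2, but vowel a→i is +8. Vowels shift forward by 8 and consonants shift forward by 2.
On dot: d(cons)+2=f, o(vowel)+8=w, t(cons)+2=v.

fwv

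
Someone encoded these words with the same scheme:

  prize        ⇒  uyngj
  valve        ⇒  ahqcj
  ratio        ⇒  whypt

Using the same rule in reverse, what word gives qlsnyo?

length

Shifts by position in prize: pos 0: p→u (+5), pos 1: r→y (+7), pos 2: i→n (+5), pos 3: z→g (+7) — repeating every 2. The shifts repeat in a cycle of length 2: positions 0,1,… shift by +5, +7, then the pattern repeats.
Reversing it on qlsnyo: q−5=l, l−7=e, s−5=n, n−7=g, y−5=t, o−7=h.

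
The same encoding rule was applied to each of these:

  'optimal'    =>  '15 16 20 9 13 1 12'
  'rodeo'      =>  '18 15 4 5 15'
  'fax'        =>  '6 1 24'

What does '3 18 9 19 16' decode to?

o is letter #15 and maps to 15: an offset of 0. Letters become their 1-indexed alphabet positions: a=1 … z=26.
Undoing it on 3 18 9 19 16: 3=c, 18=r, 9=i, 19=s, 16=p.

crisp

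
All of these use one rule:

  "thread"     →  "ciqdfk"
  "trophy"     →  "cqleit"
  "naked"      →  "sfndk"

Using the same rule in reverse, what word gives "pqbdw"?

grief

t(19)→c(2) and h(7)→i(8) fit y≡19x+5 (mod 26); the inverse of 19 mod 26 is 11. Treating letters as 0–25, the rule is x ↦ 19x + 5 (mod 26).
Decoding pqbdw: p(15)→11·(15−5)≡6=g; q(16)→11·(16−5)≡17=r; b(1)→11·(1−5)≡8=i; d(3)→11·(3−5)≡4=e; w(22)→11·(22−5)≡5=f (all mod 26).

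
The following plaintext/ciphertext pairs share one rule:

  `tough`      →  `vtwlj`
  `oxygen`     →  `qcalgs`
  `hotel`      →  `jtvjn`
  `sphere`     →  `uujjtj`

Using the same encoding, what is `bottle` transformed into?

dtvynj

Shifts by position in tough: pos 0: t→v (+2), pos 1: o→t (+5), pos 2: u→w (+2), pos 3: g→l (+5) — repeating every 2. It's a Vigenère-style cipher with numeric key [2,5]: position i shifts by key[i mod 2].
On bottle: b+2=d, o+5=t, t+2=v, t+5=y, l+2=n, e+5=j.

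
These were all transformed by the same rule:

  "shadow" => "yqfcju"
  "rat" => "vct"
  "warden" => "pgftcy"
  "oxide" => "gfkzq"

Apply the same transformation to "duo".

qwf

The output letters match the input read backwards, each shifted +2: shadow reversed is wodahs. The word is reversed, then every letter is shifted forward by 2.
On duo: reverse → oud; then shift: o+2=q, u+2=w, d+2=f.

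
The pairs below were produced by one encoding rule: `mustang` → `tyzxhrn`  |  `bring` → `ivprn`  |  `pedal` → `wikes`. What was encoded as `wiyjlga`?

Shifts by position in mustang: pos 0: m→t (+7), pos 1: u→y (+4), pos 2: s→z (+7), pos 3: t→x (+4) — repeating every 2. The shifts repeat in a cycle of length 2: positions 0,1,… shift by +7, +4, then the pattern repeats.
Decoding wiyjlga: w−7=p, i−4=e, y−7=r, j−4=f, l−7=e, g−4=c, a−7=t.

perfect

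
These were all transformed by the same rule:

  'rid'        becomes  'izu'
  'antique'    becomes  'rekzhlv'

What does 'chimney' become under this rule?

tyzdevp

Compare letters: r→i is +17, i→z is +17, d→u is +17 — a constant shift. This is a Caesar cipher with shift 17.
For chimney: c+17=t, h+17=y, i+17=z, m+17=d, n+17=e, e+17=v, y+17=p.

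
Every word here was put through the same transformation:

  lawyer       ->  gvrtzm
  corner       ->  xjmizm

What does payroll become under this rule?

kvtmjgg

Compare letters: l→g is +21, a→v is +21, w→r is +21 — a constant shift. Every letter moves 21 places later in the alphabet, wrapping around z→a.
On payroll: p+21=k, a+21=v, y+21=t, r+21=m, o+21=j, l+21=g, l+21=g.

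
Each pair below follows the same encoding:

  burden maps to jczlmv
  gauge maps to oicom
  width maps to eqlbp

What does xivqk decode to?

panic

Compare letters: b→j is +8, u→c is +8, r→z is +8 — a constant shift. This is a Caesar cipher with shift 8.
Decoding xivqk: x−8=p, i−8=a, v−8=n, q−8=i, k−8=c.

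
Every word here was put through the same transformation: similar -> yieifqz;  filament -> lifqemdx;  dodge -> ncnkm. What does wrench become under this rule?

uzmdoj

s(18)→y(24) and i(8)→i(8) fit y≡25x+16 (mod 26); the inverse of 25 mod 26 is 25. Treating letters as 0–25, the rule is x ↦ 25x + 16 (mod 26).
On wrench: w(22)→25·22+16≡20=u; r(17)→25·17+16≡25=z; e(4)→25·4+16≡12=m; n(13)→25·13+16≡3=d; c(2)→25·2+16≡14=o; h(7)→25·7+16≡9=j (all mod 26).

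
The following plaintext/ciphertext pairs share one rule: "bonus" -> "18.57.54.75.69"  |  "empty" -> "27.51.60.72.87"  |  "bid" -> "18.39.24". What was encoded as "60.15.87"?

pay

The formula is n = 3×(alphabet index, a=1) + 12.
Reversing it on 60.15.87: 60→(60−12)÷3=16=p, 15→(15−12)÷3=1=a, 87→(87−12)÷3=25=y.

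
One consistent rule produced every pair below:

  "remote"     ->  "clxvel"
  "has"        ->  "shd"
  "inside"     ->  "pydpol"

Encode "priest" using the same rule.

The shift depends on letter class: consonant r→c is +11, but vowel e→l is +7. Two shifts are in play — +7 for a/e/i/o/u, +11 for every other letter.
For priest: p(cons)+11=a, r(cons)+11=c, i(vowel)+7=p, e(vowel)+7=l, s(cons)+11=d, t(cons)+11=e.

acplde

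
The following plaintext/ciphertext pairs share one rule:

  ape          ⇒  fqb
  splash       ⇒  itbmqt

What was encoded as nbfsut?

The word is reversed, then every letter is shifted forward by 1.
Undoing it on nbfsut: shift back: n−1=m, b−1=a, f−1=e, s−1=r, u−1=t, t−1=s → maerts; then reverse → stream.

stream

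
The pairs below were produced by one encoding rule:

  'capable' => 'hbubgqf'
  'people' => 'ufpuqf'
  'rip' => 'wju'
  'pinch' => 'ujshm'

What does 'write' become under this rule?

bwjyf

The shift depends on letter class: consonant c→h is +5, but vowel a→b is +1. Two shifts are in play — +1 for a/e/i/o/u, +5 for every other letter.
On write: w(cons)+5=b, r(cons)+5=w, i(vowel)+1=j, t(cons)+5=y, e(vowel)+1=f.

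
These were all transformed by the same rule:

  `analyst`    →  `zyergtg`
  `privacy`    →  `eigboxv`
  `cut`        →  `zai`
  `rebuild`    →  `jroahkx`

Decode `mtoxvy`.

spring

Two steps: reverse the string, then apply a Caesar shift of +6.
Decoding mtoxvy: shift back: m−6=g, t−6=n, o−6=i, x−6=r, v−6=p, y−6=s → gnirps; then reverse → spring.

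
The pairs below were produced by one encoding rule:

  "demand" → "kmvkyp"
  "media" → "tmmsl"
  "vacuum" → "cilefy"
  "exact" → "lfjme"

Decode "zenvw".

In demand: d→k is +7, e→m is +8, m→v is +9, a→k is +10 — the shift increases by 1 each position. The shift increases by 1 at each position, starting from +7: 7, 8, 9, ….
Undoing it on zenvw: z−7=s, e−8=w, n−9=e, v−10=l, w−11=l.

swell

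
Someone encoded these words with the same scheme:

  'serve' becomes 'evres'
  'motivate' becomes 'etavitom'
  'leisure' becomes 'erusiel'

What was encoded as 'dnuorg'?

The word is simply reversed.
Undoing it on dnuorg: then reverse → ground.

ground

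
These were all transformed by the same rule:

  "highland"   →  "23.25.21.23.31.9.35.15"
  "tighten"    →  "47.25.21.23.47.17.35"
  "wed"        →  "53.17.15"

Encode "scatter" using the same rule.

45.13.9.47.47.17.43

h(#8)→23 and i(#9)→25: differences scale by 2, so n = 2·pos + 7. Each letter becomes 2×(its alphabet position, a=1..z=26) + 7.
Applying it to scatter: s=19→45, c=3→13, a=1→9, t=20→47, t=20→47, e=5→17, r=18→43.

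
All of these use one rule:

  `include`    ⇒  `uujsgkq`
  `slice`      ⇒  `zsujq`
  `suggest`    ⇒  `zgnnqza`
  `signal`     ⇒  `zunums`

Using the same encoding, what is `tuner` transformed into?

The shift depends on letter class: consonant n→u is +7, but vowel i→u is +12. Two shifts are in play — +12 for a/e/i/o/u, +7 for every other letter.
On tuner: t(cons)+7=a, u(vowel)+12=g, n(cons)+7=u, e(vowel)+12=q, r(cons)+7=y.

aguqy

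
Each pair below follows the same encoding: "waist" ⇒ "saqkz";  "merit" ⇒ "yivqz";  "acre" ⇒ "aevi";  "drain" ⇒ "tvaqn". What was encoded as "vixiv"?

w(22)→s(18) and a(0)→a(0) fit y≡15x+0 (mod 26); the inverse of 15 mod 26 is 7. This is an affine cipher: with a=0,…,z=25, each position x becomes (15x+0) mod 26.
Reversing it on vixiv: v(21)→7·(21−0)≡17=r; i(8)→7·(8−0)≡4=e; x(23)→7·(23−0)≡5=f; i(8)→7·(8−0)≡4=e; v(21)→7·(21−0)≡17=r (all mod 26).

refer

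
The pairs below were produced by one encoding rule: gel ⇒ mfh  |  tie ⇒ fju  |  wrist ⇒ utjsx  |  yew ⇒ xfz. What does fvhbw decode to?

Read the word backwards and shift each letter +1.
Decoding fvhbw: shift back: f−1=e, v−1=u, h−1=g, b−1=a, w−1=v → eugav; then reverse → vague.

vague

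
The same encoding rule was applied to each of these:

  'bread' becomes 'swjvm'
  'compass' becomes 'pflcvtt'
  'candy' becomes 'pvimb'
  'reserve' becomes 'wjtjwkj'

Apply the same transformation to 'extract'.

jeqwvpq

b(1)→s(18) and r(17)→w(22) fit y≡23x+21 (mod 26); the inverse of 23 mod 26 is 17. Treating letters as 0–25, the rule is x ↦ 23x + 21 (mod 26).
For extract: e(4)→23·4+21≡9=j; x(23)→23·23+21≡4=e; t(19)→23·19+21≡16=q; r(17)→23·17+21≡22=w; a(0)→23·0+21≡21=v; c(2)→23·2+21≡15=p; t(19)→23·19+21≡16=q (all mod 26).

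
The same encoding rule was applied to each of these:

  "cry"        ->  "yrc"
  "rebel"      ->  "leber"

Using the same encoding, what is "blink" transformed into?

The output letters match the input read backwards: cry reversed is yrc. It's just the letters in reverse order.
For blink: reverse → knilb.

knilb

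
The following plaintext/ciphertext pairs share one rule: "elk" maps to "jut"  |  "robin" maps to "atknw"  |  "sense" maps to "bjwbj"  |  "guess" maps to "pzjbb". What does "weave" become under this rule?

The shift depends on letter class: consonant l→u is +9, but vowel e→j is +5. Two shifts are in play — +5 for a/e/i/o/u, +9 for every other letter.
On weave: w(cons)+9=f, e(vowel)+5=j, a(vowel)+5=f, v(cons)+9=e, e(vowel)+5=j.

fjfej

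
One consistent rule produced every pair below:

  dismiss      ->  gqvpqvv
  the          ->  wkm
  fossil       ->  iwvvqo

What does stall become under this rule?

vwioo

Vowels shift forward by 8 and consonants shift forward by 3.
Applying it to stall: s(cons)+3=v, t(cons)+3=w, a(vowel)+8=i, l(cons)+3=o, l(cons)+3=o.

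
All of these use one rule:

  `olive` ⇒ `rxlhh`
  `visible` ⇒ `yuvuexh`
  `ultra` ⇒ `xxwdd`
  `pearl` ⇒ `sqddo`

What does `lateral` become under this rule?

omwqumo

Shifts by position in olive: pos 0: o→r (+3), pos 1: l→x (+12), pos 2: i→l (+3), pos 3: v→h (+12) — repeating every 2. A repeating key of period 2 is used — shifts +3, +12 over and over.
On lateral: l+3=o, a+12=m, t+3=w, e+12=q, r+3=u, a+12=m, l+3=o.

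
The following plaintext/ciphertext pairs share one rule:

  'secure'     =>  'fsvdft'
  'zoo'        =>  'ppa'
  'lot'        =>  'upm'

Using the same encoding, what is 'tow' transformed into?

The output letters match the input read backwards, each shifted +1: secure reversed is eruces. Two steps: reverse the string, then apply a Caesar shift of +1.
On tow: reverse → wot; then shift: w+1=x, o+1=p, t+1=u.

xpu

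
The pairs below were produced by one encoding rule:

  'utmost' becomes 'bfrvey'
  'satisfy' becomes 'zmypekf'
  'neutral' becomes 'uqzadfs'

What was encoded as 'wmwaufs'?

Shifts by position in utmost: pos 0: u→b (+7), pos 1: t→f (+12), pos 2: m→r (+5), pos 3: o→v (+7), pos 4: s→e (+12), pos 5: t→y (+5) — repeating every 3. The shifts repeat in a cycle of length 3: positions 0,1,… shift by +7, +12, +5, then the pattern repeats.
Undoing it on wmwaufs: w−7=p, m−12=a, w−5=r, a−7=t, u−12=i, f−5=a, s−7=l.

partial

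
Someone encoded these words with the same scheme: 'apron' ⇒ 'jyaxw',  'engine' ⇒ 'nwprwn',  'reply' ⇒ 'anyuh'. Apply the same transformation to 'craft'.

lajoc

This is a Caesar cipher with shift 9.
For craft: c+9=l, r+9=a, a+9=j, f+9=o, t+9=c.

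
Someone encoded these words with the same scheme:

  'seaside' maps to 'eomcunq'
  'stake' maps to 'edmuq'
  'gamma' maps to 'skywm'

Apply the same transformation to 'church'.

orgbor

Shifts by position in seaside: pos 0: s→e (+12), pos 1: e→o (+10), pos 2: a→m (+12), pos 3: s→c (+10) — repeating every 2. It's a Vigenère-style cipher with numeric key [12,10]: position i shifts by key[i mod 2].
On church: c+12=o, h+10=r, u+12=g, r+10=b, c+12=o, h+10=r.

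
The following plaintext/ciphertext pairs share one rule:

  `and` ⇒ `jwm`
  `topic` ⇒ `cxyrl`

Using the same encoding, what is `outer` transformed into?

Compare letters: a→j is +9, n→w is +9, d→m is +9 — a constant shift. Each letter is shifted forward by 9 in the alphabet (a Caesar shift of +9).
On outer: o+9=x, u+9=d, t+9=c, e+9=n, r+9=a.

xdcna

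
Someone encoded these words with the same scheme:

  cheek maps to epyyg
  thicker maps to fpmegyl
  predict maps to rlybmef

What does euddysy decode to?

c(2)→e(4) and h(7)→p(15) fit y≡23x+10 (mod 26); the inverse of 23 mod 26 is 17. This is an affine cipher: with a=0,…,z=25, each position x becomes (23x+10) mod 26.
Undoing it on euddysy: e(4)→17·(4−10)≡2=c; u(20)→17·(20−10)≡14=o; d(3)→17·(3−10)≡11=l; d(3)→17·(3−10)≡11=l; y(24)→17·(24−10)≡4=e; s(18)→17·(18−10)≡6=g; y(24)→17·(24−10)≡4=e (all mod 26).

college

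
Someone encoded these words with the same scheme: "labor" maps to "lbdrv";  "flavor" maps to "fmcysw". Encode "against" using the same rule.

In labor: l→l is +0, a→b is +1, b→d is +2, o→r is +3 — the shift increases by 1 each position. Each letter shifts forward by its position index (0, 1, 2, …) — the shift grows by one for each successive letter.
For against: a+0=a, g+1=h, a+2=c, i+3=l, n+4=r, s+5=x, t+6=z.

ahclrxz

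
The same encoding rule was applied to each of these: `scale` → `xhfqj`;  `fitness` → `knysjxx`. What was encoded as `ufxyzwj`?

Compare letters: s→x is +5, c→h is +5, a→f is +5 — a constant shift. This is a Caesar cipher with shift 5.
Undoing it on ufxyzwj: u−5=p, f−5=a, x−5=s, y−5=t, z−5=u, w−5=r, j−5=e.

pasture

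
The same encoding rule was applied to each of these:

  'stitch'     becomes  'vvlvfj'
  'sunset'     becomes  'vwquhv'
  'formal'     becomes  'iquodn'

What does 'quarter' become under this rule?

Shifts by position in stitch: pos 0: s→v (+3), pos 1: t→v (+2), pos 2: i→l (+3), pos 3: t→v (+2) — repeating every 2. The shifts repeat in a cycle of length 2: positions 0,1,… shift by +3, +2, then the pattern repeats.
Applying it to quarter: q+3=t, u+2=w, a+3=d, r+2=t, t+3=w, e+2=g, r+3=u.

twdtwgu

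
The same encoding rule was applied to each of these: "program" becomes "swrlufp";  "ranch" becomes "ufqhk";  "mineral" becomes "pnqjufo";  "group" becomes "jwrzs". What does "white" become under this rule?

Shifts by position in program: pos 0: p→s (+3), pos 1: r→w (+5), pos 2: o→r (+3), pos 3: g→l (+5) — repeating every 2. It's a Vigenère-style cipher with numeric key [3,5]: position i shifts by key[i mod 2].
Applying it to white: w+3=z, h+5=m, i+3=l, t+5=y, e+3=h.

zmlyh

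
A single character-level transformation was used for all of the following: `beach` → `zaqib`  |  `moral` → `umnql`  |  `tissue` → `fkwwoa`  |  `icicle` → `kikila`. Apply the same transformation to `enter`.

adfan

Each letter's alphabet position (a=0..z=25) is mapped through 9·x+16 mod 26 — an affine cipher.
For enter: e(4)→9·4+16≡0=a; n(13)→9·13+16≡3=d; t(19)→9·19+16≡5=f; e(4)→9·4+16≡0=a; r(17)→9·17+16≡13=n (all mod 26).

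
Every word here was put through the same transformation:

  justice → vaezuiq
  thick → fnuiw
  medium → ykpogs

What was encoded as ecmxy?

The shifts repeat in a cycle of length 2: positions 0,1,… shift by +12, +6, then the pattern repeats.
Decoding ecmxy: e−12=s, c−6=w, m−12=a, x−6=r, y−12=m.

swarm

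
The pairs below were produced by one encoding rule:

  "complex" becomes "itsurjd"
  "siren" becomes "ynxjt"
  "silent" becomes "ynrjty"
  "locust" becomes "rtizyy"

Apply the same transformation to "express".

Shifts by position in complex: pos 0: c→i (+6), pos 1: o→t (+5), pos 2: m→s (+6), pos 3: p→u (+5) — repeating every 2. A repeating key of period 2 is used — shifts +6, +5 over and over.
On express: e+6=k, x+5=c, p+6=v, r+5=w, e+6=k, s+5=x, s+6=y.

kcvwkxy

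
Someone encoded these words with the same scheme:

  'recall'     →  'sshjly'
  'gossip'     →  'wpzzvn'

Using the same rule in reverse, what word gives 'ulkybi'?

burden

The output letters match the input read backwards, each shifted +7: recall reversed is llacer. Two steps: reverse the string, then apply a Caesar shift of +7.
Reversing it on ulkybi: shift back: u−7=n, l−7=e, k−7=d, y−7=r, b−7=u, i−7=b → nedrub; then reverse → burden.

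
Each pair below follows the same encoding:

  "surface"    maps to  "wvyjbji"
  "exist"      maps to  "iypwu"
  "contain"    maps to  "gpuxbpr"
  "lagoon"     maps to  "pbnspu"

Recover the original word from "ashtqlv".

Shifts by position in surface: pos 0: s→w (+4), pos 1: u→v (+1), pos 2: r→y (+7), pos 3: f→j (+4), pos 4: a→b (+1), pos 5: c→j (+7) — repeating every 3. It's a Vigenère-style cipher with numeric key [4,1,7]: position i shifts by key[i mod 3].
Decoding ashtqlv: a−4=w, s−1=r, h−7=a, t−4=p, q−1=p, l−7=e, v−4=r.

wrapper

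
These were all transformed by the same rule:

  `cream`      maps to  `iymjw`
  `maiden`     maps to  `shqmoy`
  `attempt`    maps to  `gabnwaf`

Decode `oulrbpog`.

In cream: c→i is +6, r→y is +7, e→m is +8, a→j is +9 — the shift increases by 1 each position. Letter i (0-indexed) is shifted by i+6, so successive shifts are 6, 7, 8, ….
Reversing it on oulrbpog: o−6=i, u−7=n, l−8=d, r−9=i, b−10=r, p−11=e, o−12=c, g−13=t.

indirect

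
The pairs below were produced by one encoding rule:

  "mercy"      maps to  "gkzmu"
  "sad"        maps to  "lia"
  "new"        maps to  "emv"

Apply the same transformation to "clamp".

The output letters match the input read backwards, each shifted +8: mercy reversed is ycrem. The word is reversed, then every letter is shifted forward by 8.
On clamp: reverse → pmalc; then shift: p+8=x, m+8=u, a+8=i, l+8=t, c+8=k.

xuitk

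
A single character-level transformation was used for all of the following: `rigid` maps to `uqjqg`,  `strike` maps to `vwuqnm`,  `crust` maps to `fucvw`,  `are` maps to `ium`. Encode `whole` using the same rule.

zkwom

The shift depends on letter class: consonant r→u is +3, but vowel i→q is +8. The rule splits by letter class: vowels +8, consonants +3.
Applying it to whole: w(cons)+3=z, h(cons)+3=k, o(vowel)+8=w, l(cons)+3=o, e(vowel)+8=m.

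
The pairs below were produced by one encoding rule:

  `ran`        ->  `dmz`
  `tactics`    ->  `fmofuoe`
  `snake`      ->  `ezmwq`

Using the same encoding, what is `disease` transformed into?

Compare letters: r→d is +12, a→m is +12, n→z is +12 — a constant shift. Each letter is shifted forward by 12 in the alphabet (a Caesar shift of +12).
On disease: d+12=p, i+12=u, s+12=e, e+12=q, a+12=m, s+12=e, e+12=q.

pueqmeq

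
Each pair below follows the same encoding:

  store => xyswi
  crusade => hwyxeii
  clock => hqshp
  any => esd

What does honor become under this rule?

The shift depends on letter class: consonant s→x is +5, but vowel o→s is +4. The rule splits by letter class: vowels +4, consonants +5.
On honor: h(cons)+5=m, o(vowel)+4=s, n(cons)+5=s, o(vowel)+4=s, r(cons)+5=w.

msssw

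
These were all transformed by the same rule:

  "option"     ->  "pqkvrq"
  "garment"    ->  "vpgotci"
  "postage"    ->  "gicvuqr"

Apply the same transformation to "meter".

tgvgo

Read the word backwards and shift each letter +2.
On meter: reverse → retem; then shift: r+2=t, e+2=g, t+2=v, e+2=g, m+2=o.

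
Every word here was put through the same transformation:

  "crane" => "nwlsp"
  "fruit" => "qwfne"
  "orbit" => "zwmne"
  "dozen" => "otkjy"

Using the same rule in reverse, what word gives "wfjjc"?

layer

Shifts by position in crane: pos 0: c→n (+11), pos 1: r→w (+5), pos 2: a→l (+11), pos 3: n→s (+5) — repeating every 2. A repeating key of period 2 is used — shifts +11, +5 over and over.
Decoding wfjjc: w−11=l, f−5=a, j−11=y, j−5=e, c−11=r.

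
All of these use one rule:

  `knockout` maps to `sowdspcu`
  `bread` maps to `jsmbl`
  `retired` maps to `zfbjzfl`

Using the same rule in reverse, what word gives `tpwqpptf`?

Shifts by position in knockout: pos 0: k→s (+8), pos 1: n→o (+1), pos 2: o→w (+8), pos 3: c→d (+1) — repeating every 2. A repeating key of period 2 is used — shifts +8, +1 over and over.
Decoding tpwqpptf: t−8=l, p−1=o, w−8=o, q−1=p, p−8=h, p−1=o, t−8=l, f−1=e.

loophole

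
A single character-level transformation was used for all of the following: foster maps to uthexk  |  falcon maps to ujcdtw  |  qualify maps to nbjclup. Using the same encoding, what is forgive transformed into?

utkrlyx

f(5)→u(20) and o(14)→t(19) fit y≡23x+9 (mod 26); the inverse of 23 mod 26 is 17. Treating letters as 0–25, the rule is x ↦ 23x + 9 (mod 26).
On forgive: f(5)→23·5+9≡20=u; o(14)→23·14+9≡19=t; r(17)→23·17+9≡10=k; g(6)→23·6+9≡17=r; i(8)→23·8+9≡11=l; v(21)→23·21+9≡24=y; e(4)→23·4+9≡23=x (all mod 26).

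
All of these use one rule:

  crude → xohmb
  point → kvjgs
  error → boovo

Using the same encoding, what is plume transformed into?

c(2)→x(23) and r(17)→o(14) fit y≡15x+19 (mod 26); the inverse of 15 mod 26 is 7. Treating letters as 0–25, the rule is x ↦ 15x + 19 (mod 26).
Applying it to plume: p(15)→15·15+19≡10=k; l(11)→15·11+19≡2=c; u(20)→15·20+19≡7=h; m(12)→15·12+19≡17=r; e(4)→15·4+19≡1=b (all mod 26).

kchrb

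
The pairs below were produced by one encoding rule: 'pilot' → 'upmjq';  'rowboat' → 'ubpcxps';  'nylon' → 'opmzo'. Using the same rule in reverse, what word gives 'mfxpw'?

vowel

The output letters match the input read backwards, each shifted +1: pilot reversed is tolip. Read the word backwards and shift each letter +1.
Reversing it on mfxpw: shift back: m−1=l, f−1=e, x−1=w, p−1=o, w−1=v → lewov; then reverse → vowel.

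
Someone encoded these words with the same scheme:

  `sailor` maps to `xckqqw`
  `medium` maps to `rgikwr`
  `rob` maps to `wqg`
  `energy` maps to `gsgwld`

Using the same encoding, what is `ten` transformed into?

ygs

Two shifts are in play — +2 for a/e/i/o/u, +5 for every other letter.
Applying it to ten: t(cons)+5=y, e(vowel)+2=g, n(cons)+5=s.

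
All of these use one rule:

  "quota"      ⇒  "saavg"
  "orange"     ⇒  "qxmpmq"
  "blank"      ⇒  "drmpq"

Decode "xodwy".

Shifts by position in quota: pos 0: q→s (+2), pos 1: u→a (+6), pos 2: o→a (+12), pos 3: t→v (+2), pos 4: a→g (+6) — repeating every 3. A repeating key of period 3 is used — shifts +2, +6, +12 over and over.
Decoding xodwy: x−2=v, o−6=i, d−12=r, w−2=u, y−6=s.

virus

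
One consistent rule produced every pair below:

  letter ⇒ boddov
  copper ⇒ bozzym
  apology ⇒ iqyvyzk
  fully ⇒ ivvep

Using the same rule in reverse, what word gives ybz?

pro

The output letters match the input read backwards, each shifted +10: letter reversed is rettel. Two steps: reverse the string, then apply a Caesar shift of +10.
Decoding ybz: shift back: y−10=o, b−10=r, z−10=p → orp; then reverse → pro.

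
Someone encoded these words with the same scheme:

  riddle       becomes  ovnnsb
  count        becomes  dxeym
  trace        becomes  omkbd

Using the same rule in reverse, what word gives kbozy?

The output letters match the input read backwards, each shifted +10: riddle reversed is elddir. The word is reversed, then every letter is shifted forward by 10.
Decoding kbozy: shift back: k−10=a, b−10=r, o−10=e, z−10=p, y−10=o → arepo; then reverse → opera.

opera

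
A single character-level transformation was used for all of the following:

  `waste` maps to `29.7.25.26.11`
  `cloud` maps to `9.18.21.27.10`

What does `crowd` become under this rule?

w is letter #23 and maps to 29: an offset of 6. The number is (letter's place in the alphabet, a=1) + 6.
For crowd: c=3→9, r=18→24, o=15→21, w=23→29, d=4→10.

9.24.21.29.10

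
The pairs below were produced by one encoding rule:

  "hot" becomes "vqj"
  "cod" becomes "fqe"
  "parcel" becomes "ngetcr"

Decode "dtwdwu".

The output letters match the input read backwards, each shifted +2: hot reversed is toh. Read the word backwards and shift each letter +2.
Undoing it on dtwdwu: shift back: d−2=b, t−2=r, w−2=u, d−2=b, w−2=u, u−2=s → brubus; then reverse → suburb.

suburb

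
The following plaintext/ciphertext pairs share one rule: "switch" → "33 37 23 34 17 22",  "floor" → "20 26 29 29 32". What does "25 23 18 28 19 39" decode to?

kidney

s is letter #19 and maps to 33: an offset of 14. Each letter is replaced by its alphabet position (a=1..z=26) + 14.
Decoding 25 23 18 28 19 39: 25→(25−14)÷1=11=k, 23→(23−14)÷1=9=i, 18→(18−14)÷1=4=d, 28→(28−14)÷1=14=n, 19→(19−14)÷1=5=e, 39→(39−14)÷1=25=y.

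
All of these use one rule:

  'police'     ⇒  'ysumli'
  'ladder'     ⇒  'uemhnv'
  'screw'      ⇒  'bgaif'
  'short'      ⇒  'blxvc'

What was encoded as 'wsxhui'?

Shifts by position in police: pos 0: p→y (+9), pos 1: o→s (+4), pos 2: l→u (+9), pos 3: i→m (+4) — repeating every 2. The shifts repeat in a cycle of length 2: positions 0,1,… shift by +9, +4, then the pattern repeats.
Undoing it on wsxhui: w−9=n, s−4=o, x−9=o, h−4=d, u−9=l, i−4=e.

noodle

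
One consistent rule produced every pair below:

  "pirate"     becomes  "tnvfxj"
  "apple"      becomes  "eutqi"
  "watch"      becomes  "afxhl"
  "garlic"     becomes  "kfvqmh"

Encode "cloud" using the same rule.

Shifts by position in pirate: pos 0: p→t (+4), pos 1: i→n (+5), pos 2: r→v (+4), pos 3: a→f (+5) — repeating every 2. It's a Vigenère-style cipher with numeric key [4,5]: position i shifts by key[i mod 2].
On cloud: c+4=g, l+5=q, o+4=s, u+5=z, d+4=h.

gqszh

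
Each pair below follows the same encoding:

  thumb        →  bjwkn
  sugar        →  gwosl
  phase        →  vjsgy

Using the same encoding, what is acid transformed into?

sied

t(19)→b(1) and h(7)→j(9) fit y≡21x+18 (mod 26); the inverse of 21 mod 26 is 5. Each letter's alphabet position (a=0..z=25) is mapped through 21·x+18 mod 26 — an affine cipher.
For acid: a(0)→21·0+18≡18=s; c(2)→21·2+18≡8=i; i(8)→21·8+18≡4=e; d(3)→21·3+18≡3=d (all mod 26).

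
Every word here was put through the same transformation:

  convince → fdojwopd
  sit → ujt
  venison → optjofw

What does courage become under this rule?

The output letters match the input read backwards, each shifted +1: convince reversed is ecnivnoc. Two steps: reverse the string, then apply a Caesar shift of +1.
On courage: reverse → egaruoc; then shift: e+1=f, g+1=h, a+1=b, r+1=s, u+1=v, o+1=p, c+1=d.

fhbsvpd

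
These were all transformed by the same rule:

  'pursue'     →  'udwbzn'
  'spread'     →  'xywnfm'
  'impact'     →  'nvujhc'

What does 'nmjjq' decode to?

Shifts by position in pursue: pos 0: p→u (+5), pos 1: u→d (+9), pos 2: r→w (+5), pos 3: s→b (+9) — repeating every 2. It's a Vigenère-style cipher with numeric key [5,9]: position i shifts by key[i mod 2].
Undoing it on nmjjq: n−5=i, m−9=d, j−5=e, j−9=a, q−5=l.

ideal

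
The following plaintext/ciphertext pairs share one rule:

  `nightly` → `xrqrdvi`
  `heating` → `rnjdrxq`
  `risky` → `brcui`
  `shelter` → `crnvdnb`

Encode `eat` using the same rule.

The shift depends on letter class: consonant n→x is +10, but vowel i→r is +9. The rule splits by letter class: vowels +9, consonants +10.
On eat: e(vowel)+9=n, a(vowel)+9=j, t(cons)+10=d.

njd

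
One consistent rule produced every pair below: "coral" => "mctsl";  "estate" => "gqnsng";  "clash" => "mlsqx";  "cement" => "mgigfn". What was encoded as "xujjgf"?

c(2)→m(12) and o(14)→c(2) fit y≡23x+18 (mod 26); the inverse of 23 mod 26 is 17. Each letter's alphabet position (a=0..z=25) is mapped through 23·x+18 mod 26 — an affine cipher.
Decoding xujjgf: x(23)→17·(23−18)≡7=h; u(20)→17·(20−18)≡8=i; j(9)→17·(9−18)≡3=d; j(9)→17·(9−18)≡3=d; g(6)→17·(6−18)≡4=e; f(5)→17·(5−18)≡13=n (all mod 26).

hidden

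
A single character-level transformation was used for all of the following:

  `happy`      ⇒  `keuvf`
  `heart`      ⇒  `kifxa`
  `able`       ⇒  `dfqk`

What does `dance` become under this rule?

gesil

In happy: h→k is +3, a→e is +4, p→u is +5, p→v is +6 — the shift increases by 1 each position. Each letter shifts forward by (position + 3), i.e. 3, 4, 5, … — the shift grows by one for each successive letter.
Applying it to dance: d+3=g, a+4=e, n+5=s, c+6=i, e+7=l.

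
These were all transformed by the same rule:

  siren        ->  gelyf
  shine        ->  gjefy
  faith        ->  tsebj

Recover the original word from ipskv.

clamp

This is an affine cipher: with a=0,…,z=25, each position x becomes (21x+18) mod 26.
Decoding ipskv: i(8)→5·(8−18)≡2=c; p(15)→5·(15−18)≡11=l; s(18)→5·(18−18)≡0=a; k(10)→5·(10−18)≡12=m; v(21)→5·(21−18)≡15=p (all mod 26).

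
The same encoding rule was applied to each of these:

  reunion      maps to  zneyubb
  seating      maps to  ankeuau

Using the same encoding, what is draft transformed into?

lakqf

In reunion: r→z is +8, e→n is +9, u→e is +10, n→y is +11 — the shift increases by 1 each position. Letter i (0-indexed) is shifted by i+8, so successive shifts are 8, 9, 10, ….
For draft: d+8=l, r+9=a, a+10=k, f+11=q, t+12=f.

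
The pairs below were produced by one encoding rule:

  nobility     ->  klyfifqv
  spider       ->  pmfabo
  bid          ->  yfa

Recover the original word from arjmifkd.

dumpling

Every letter moves 23 places later in the alphabet, wrapping around z→a.
Reversing it on arjmifkd: a−23=d, r−23=u, j−23=m, m−23=p, i−23=l, f−23=i, k−23=n, d−23=g.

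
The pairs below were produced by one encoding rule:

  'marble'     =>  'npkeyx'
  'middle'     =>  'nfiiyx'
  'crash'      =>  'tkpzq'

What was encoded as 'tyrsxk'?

clover

This is an affine cipher: with a=0,…,z=25, each position x becomes (15x+15) mod 26.
Decoding tyrsxk: t(19)→7·(19−15)≡2=c; y(24)→7·(24−15)≡11=l; r(17)→7·(17−15)≡14=o; s(18)→7·(18−15)≡21=v; x(23)→7·(23−15)≡4=e; k(10)→7·(10−15)≡17=r (all mod 26).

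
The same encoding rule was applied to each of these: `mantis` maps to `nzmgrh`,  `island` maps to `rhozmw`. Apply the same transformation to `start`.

Each pair mirrors across the alphabet (m↔n, a↔z, n↔m): positions sum to 25. Letters are reflected about the middle of the alphabet (position → 25−position): Atbash.
On start: s↔h, t↔g, a↔z, r↔i, t↔g.

hgzig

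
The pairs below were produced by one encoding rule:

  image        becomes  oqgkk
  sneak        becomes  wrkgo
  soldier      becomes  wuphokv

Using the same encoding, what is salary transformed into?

The shift depends on letter class: consonant m→q is +4, but vowel i→o is +6. Two shifts are in play — +6 for a/e/i/o/u, +4 for every other letter.
On salary: s(cons)+4=w, a(vowel)+6=g, l(cons)+4=p, a(vowel)+6=g, r(cons)+4=v, y(cons)+4=c.

wgpgvc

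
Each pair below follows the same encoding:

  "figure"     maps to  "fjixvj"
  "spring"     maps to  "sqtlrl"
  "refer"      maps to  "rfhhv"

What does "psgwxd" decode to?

In figure: f→f is +0, i→j is +1, g→i is +2, u→x is +3 — the shift increases by 1 each position. Letter i (0-indexed) is shifted by i+0, so successive shifts are 0, 1, 2, ….
Decoding psgwxd: p−0=p, s−1=r, g−2=e, w−3=t, x−4=t, d−5=y.

pretty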